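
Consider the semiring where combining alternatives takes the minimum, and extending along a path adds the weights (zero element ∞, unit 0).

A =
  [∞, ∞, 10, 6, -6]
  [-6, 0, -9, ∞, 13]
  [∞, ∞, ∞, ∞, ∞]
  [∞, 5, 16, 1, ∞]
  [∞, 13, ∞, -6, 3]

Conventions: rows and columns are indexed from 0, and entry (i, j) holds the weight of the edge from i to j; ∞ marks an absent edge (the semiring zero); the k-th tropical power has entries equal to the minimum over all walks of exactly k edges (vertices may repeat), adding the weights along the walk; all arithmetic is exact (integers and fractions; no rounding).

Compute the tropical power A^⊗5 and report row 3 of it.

A^⊗2:
  [∞, 7, 22, -12, -3]
  [-6, 0, -9, 0, -12]
  [∞, ∞, ∞, ∞, ∞]
  [-1, 5, -4, 2, 18]
  [7, -1, 4, -5, 6]
A^⊗3:
  [1, -7, -2, -11, 0]
  [-6, 0, -9, -18, -12]
  [∞, ∞, ∞, ∞, ∞]
  [-1, 5, -4, 3, -7]
  [-7, -1, -10, -4, 1]
A^⊗4:
  [-13, -7, -16, -10, -5]
  [-6, -13, -9, -18, -12]
  [∞, ∞, ∞, ∞, ∞]
  [-1, 5, -4, -13, -7]
  [-7, -1, -10, -5, -13]
A^⊗5:
  [-13, -7, -16, -11, -19]
  [-19, -13, -22, -18, -12]
  [∞, ∞, ∞, ∞, ∞]
  [-1, -8, -4, -13, -7]
  [-7, -1, -10, -19, -13]
Answer: row 3 of A^⊗5 = [-1, -8, -4, -13, -7]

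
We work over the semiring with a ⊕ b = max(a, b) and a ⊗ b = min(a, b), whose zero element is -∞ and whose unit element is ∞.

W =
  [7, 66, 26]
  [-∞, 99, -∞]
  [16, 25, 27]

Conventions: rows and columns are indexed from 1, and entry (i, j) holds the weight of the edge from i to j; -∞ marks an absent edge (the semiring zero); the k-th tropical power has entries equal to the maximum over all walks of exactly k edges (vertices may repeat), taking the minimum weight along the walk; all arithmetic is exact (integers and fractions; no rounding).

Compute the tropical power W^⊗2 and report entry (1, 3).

W^⊗2:
  [16, 66, 26]
  [-∞, 99, -∞]
  [16, 25, 27]
Key observation: the optimum is the walk 1->3->3, with weight 26 min 27 = 26.
Optimal value attained by: walk 1->3->3.
Answer: (W^⊗2)[1][3] = 26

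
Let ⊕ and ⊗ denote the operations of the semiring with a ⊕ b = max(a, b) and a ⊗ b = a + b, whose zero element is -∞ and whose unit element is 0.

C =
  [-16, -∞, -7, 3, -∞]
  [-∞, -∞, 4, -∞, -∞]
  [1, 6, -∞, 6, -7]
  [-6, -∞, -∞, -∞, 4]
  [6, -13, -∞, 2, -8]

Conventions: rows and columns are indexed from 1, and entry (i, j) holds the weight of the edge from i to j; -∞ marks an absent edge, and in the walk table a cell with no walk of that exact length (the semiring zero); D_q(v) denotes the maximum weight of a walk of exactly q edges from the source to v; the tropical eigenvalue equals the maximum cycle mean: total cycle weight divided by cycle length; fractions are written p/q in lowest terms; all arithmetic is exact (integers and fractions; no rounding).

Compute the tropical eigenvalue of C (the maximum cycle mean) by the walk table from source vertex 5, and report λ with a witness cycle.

q=0: [-∞, -∞, -∞, -∞, 0]
q=1: [6, -13, -∞, 2, -8]
q=2: [-2, -21, -1, 9, 6]
q=3: [12, 5, -9, 8, 13]
q=4: [19, 0, 9, 15, 12]
q=5: [18, 15, 12, 22, 19]
Optimal cycle mean attained by: cycle 2->3->2, total 4 + 6, length 2.
Answer: λ = 5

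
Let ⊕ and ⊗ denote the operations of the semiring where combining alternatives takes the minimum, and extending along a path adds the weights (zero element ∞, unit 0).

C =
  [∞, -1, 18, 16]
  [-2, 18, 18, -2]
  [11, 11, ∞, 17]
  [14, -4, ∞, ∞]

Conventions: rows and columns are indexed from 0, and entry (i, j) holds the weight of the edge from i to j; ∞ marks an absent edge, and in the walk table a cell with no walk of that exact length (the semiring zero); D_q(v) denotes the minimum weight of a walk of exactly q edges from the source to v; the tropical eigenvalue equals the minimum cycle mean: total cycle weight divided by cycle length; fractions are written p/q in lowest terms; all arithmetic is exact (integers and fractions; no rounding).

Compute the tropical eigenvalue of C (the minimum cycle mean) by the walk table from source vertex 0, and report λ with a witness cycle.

q=0: [0, ∞, ∞, ∞]
q=1: [∞, -1, 18, 16]
q=2: [-3, 12, 17, -3]
q=3: [10, -7, 15, 10]
q=4: [-9, 6, 11, -9]
Optimal cycle mean attained by: cycle 1->3->1, total (-2) + (-4), length 2.
Answer: λ = -3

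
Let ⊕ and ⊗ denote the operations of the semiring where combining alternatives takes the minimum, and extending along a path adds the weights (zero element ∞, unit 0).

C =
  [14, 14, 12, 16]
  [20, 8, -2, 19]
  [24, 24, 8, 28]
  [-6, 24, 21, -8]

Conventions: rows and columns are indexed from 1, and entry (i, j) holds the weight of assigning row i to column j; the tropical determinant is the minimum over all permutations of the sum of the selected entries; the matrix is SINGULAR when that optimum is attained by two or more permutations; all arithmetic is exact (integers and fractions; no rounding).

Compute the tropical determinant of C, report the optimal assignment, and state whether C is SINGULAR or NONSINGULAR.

σ = (1, 2, 3, 4): 14 + 8 + 8 + (-8) = 22
σ = (1, 2, 4, 3): 14 + 8 + 28 + 21 = 71
σ = (1, 3, 2, 4): 14 + (-2) + 24 + (-8) = 28
σ = (1, 3, 4, 2): 14 + (-2) + 28 + 24 = 64
σ = (1, 4, 2, 3): 14 + 19 + 24 + 21 = 78
σ = (1, 4, 3, 2): 14 + 19 + 8 + 24 = 65
σ = (2, 1, 3, 4): 14 + 20 + 8 + (-8) = 34
σ = (2, 1, 4, 3): 14 + 20 + 28 + 21 = 83
σ = (2, 3, 1, 4): 14 + (-2) + 24 + (-8) = 28
σ = (2, 3, 4, 1): 14 + (-2) + 28 + (-6) = 34
σ = (2, 4, 1, 3): 14 + 19 + 24 + 21 = 78
σ = (2, 4, 3, 1): 14 + 19 + 8 + (-6) = 35
σ = (3, 1, 2, 4): 12 + 20 + 24 + (-8) = 48
σ = (3, 1, 4, 2): 12 + 20 + 28 + 24 = 84
σ = (3, 2, 1, 4): 12 + 8 + 24 + (-8) = 36
σ = (3, 2, 4, 1): 12 + 8 + 28 + (-6) = 42
σ = (3, 4, 1, 2): 12 + 19 + 24 + 24 = 79
σ = (3, 4, 2, 1): 12 + 19 + 24 + (-6) = 49
σ = (4, 1, 2, 3): 16 + 20 + 24 + 21 = 81
σ = (4, 1, 3, 2): 16 + 20 + 8 + 24 = 68
σ = (4, 2, 1, 3): 16 + 8 + 24 + 21 = 69
σ = (4, 2, 3, 1): 16 + 8 + 8 + (-6) = 26
σ = (4, 3, 1, 2): 16 + (-2) + 24 + 24 = 62
σ = (4, 3, 2, 1): 16 + (-2) + 24 + (-6) = 32
Optimal value attained by: σ = (1, 2, 3, 4).
Answer: det⊕(C) = 22; verdict: NONSINGULAR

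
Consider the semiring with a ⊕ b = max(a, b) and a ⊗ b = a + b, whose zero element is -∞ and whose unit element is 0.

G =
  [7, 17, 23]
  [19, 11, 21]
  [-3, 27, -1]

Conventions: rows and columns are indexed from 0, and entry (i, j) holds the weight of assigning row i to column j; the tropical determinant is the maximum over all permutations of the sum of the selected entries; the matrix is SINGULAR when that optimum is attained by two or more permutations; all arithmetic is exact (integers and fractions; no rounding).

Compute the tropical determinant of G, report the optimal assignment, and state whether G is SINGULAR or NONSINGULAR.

σ = (0, 1, 2): 7 + 11 + (-1) = 17
σ = (0, 2, 1): 7 + 21 + 27 = 55
σ = (1, 0, 2): 17 + 19 + (-1) = 35
σ = (1, 2, 0): 17 + 21 + (-3) = 35
σ = (2, 0, 1): 23 + 19 + 27 = 69
σ = (2, 1, 0): 23 + 11 + (-3) = 31
Optimal value attained by: σ = (2, 0, 1).
Answer: det⊕(G) = 69; verdict: NONSINGULAR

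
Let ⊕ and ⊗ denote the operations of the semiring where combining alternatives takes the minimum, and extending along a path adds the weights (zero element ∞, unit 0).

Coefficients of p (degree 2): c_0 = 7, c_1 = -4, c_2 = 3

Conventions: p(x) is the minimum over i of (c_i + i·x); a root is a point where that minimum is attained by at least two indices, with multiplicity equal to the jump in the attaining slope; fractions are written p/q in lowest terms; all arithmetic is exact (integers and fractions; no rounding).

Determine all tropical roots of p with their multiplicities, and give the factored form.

hull edge (i=0, c=7) to (i=1, c=-4): slope -11, span 1
hull edge (i=1, c=-4) to (i=2, c=3): slope 7, span 1
Factored form: p(x) = 3 ⊗ (x ⊕ (-7)) ⊗ (x ⊕ 11)
Answer: roots = -7 (mult 1), 11 (mult 1)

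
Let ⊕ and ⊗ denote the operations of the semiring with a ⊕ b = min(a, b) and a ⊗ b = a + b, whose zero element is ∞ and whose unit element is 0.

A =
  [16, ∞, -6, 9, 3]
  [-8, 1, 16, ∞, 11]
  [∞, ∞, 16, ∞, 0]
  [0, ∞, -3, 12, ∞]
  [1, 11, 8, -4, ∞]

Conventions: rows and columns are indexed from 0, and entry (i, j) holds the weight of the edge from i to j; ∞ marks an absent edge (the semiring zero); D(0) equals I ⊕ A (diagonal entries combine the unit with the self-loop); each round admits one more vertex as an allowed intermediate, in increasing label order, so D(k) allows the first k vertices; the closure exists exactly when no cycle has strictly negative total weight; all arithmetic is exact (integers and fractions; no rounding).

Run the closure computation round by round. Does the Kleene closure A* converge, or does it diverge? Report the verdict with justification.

D(0):
  [0, ∞, -6, 9, 3]
  [-8, 0, 16, ∞, 11]
  [∞, ∞, 0, ∞, 0]
  [0, ∞, -3, 0, ∞]
  [1, 11, 8, -4, 0]
D(1):
  [0, ∞, -6, 9, 3]
  [-8, 0, -14, 1, -5]
  [∞, ∞, 0, ∞, 0]
  [0, ∞, -6, 0, 3]
  [1, 11, -5, -4, 0]
D(2):
  [0, ∞, -6, 9, 3]
  [-8, 0, -14, 1, -5]
  [∞, ∞, 0, ∞, 0]
  [0, ∞, -6, 0, 3]
  [1, 11, -5, -4, 0]
Detection: at round 3, diagonal entry (4, 4) turns strictly negative.
Key observation: the cycle 4->0->2->4 has total weight 1 + (-6) + 0, which is strictly negative.
Answer: DIVERGES — negative cycle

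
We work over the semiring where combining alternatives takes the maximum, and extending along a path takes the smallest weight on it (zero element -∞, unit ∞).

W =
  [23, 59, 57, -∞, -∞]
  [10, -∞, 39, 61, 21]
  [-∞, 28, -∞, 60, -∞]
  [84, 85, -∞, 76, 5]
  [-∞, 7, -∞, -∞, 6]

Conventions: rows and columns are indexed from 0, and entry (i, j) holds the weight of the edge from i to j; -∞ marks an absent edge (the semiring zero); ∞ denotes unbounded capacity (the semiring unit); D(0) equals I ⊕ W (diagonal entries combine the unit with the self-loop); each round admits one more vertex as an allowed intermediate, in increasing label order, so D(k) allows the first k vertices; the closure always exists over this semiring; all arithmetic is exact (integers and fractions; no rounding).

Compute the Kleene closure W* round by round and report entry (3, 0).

D(0):
  [∞, 59, 57, -∞, -∞]
  [10, ∞, 39, 61, 21]
  [-∞, 28, ∞, 60, -∞]
  [84, 85, -∞, ∞, 5]
  [-∞, 7, -∞, -∞, ∞]
D(1):
  [∞, 59, 57, -∞, -∞]
  [10, ∞, 39, 61, 21]
  [-∞, 28, ∞, 60, -∞]
  [84, 85, 57, ∞, 5]
  [-∞, 7, -∞, -∞, ∞]
D(2):
  [∞, 59, 57, 59, 21]
  [10, ∞, 39, 61, 21]
  [10, 28, ∞, 60, 21]
  [84, 85, 57, ∞, 21]
  [7, 7, 7, 7, ∞]
D(3):
  [∞, 59, 57, 59, 21]
  [10, ∞, 39, 61, 21]
  [10, 28, ∞, 60, 21]
  [84, 85, 57, ∞, 21]
  [7, 7, 7, 7, ∞]
D(4):
  [∞, 59, 57, 59, 21]
  [61, ∞, 57, 61, 21]
  [60, 60, ∞, 60, 21]
  [84, 85, 57, ∞, 21]
  [7, 7, 7, 7, ∞]
D(5):
  [∞, 59, 57, 59, 21]
  [61, ∞, 57, 61, 21]
  [60, 60, ∞, 60, 21]
  [84, 85, 57, ∞, 21]
  [7, 7, 7, 7, ∞]
Answer: W*[3][0] = 84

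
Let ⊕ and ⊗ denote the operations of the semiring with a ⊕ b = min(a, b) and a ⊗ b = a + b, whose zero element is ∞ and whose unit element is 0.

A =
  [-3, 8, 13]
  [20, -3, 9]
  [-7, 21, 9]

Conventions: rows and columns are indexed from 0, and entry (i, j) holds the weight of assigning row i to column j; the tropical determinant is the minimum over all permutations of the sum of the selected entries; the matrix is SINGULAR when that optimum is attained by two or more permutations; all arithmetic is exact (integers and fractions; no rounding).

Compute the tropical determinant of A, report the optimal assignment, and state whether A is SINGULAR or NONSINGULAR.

σ = (0, 1, 2): (-3) + (-3) + 9 = 3
σ = (0, 2, 1): (-3) + 9 + 21 = 27
σ = (1, 0, 2): 8 + 20 + 9 = 37
σ = (1, 2, 0): 8 + 9 + (-7) = 10
σ = (2, 0, 1): 13 + 20 + 21 = 54
σ = (2, 1, 0): 13 + (-3) + (-7) = 3
Optimal value attained by: σ = (0, 1, 2).
Answer: det⊕(A) = 3; verdict: SINGULAR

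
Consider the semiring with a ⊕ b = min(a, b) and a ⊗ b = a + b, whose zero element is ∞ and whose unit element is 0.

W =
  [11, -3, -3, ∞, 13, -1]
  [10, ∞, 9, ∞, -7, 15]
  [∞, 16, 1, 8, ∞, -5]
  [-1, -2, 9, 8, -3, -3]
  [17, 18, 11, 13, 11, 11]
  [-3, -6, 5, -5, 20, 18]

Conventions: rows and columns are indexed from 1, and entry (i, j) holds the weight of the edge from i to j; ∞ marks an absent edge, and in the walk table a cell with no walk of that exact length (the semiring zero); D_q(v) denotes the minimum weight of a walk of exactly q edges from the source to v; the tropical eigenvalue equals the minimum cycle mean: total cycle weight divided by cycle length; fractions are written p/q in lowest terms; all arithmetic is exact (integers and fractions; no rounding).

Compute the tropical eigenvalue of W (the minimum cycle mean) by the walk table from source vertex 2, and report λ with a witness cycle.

q=0: [∞, 0, ∞, ∞, ∞, ∞]
q=1: [10, ∞, 9, ∞, -7, 15]
q=2: [10, 7, 4, 6, 4, 4]
q=3: [1, -2, 5, -1, 0, -1]
q=4: [-4, -7, -2, -6, -9, -4]
q=5: [-7, -10, -7, -9, -14, -9]
q=6: [-12, -15, -10, -14, -17, -12]
Optimal cycle mean attained by: cycle 4->6->4, total (-3) + (-5), length 2.
Answer: λ = -4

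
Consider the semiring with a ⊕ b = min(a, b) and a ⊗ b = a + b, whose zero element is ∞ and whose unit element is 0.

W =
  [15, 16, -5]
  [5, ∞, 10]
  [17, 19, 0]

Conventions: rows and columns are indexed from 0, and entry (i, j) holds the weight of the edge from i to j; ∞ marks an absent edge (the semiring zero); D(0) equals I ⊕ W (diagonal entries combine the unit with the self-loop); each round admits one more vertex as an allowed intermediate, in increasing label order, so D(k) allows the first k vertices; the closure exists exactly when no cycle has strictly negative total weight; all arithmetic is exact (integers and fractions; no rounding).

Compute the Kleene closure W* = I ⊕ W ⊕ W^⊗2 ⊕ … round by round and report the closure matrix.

D(0):
  [0, 16, -5]
  [5, 0, 10]
  [17, 19, 0]
D(1):
  [0, 16, -5]
  [5, 0, 0]
  [17, 19, 0]
D(2):
  [0, 16, -5]
  [5, 0, 0]
  [17, 19, 0]
D(3):
  [0, 14, -5]
  [5, 0, 0]
  [17, 19, 0]
Answer: W* = [[0, 14, -5], [5, 0, 0], [17, 19, 0]]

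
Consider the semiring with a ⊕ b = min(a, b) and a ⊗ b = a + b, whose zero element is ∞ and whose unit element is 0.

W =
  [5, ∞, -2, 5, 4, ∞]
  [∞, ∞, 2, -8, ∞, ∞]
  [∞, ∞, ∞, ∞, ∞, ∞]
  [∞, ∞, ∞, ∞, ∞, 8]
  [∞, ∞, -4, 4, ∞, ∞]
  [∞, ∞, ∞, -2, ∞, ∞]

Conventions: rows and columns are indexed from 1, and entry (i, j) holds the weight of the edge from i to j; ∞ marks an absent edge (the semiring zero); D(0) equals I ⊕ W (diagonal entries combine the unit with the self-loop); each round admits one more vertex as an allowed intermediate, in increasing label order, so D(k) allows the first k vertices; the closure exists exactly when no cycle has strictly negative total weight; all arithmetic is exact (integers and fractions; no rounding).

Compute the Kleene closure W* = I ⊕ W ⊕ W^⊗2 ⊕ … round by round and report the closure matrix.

D(0):
  [0, ∞, -2, 5, 4, ∞]
  [∞, 0, 2, -8, ∞, ∞]
  [∞, ∞, 0, ∞, ∞, ∞]
  [∞, ∞, ∞, 0, ∞, 8]
  [∞, ∞, -4, 4, 0, ∞]
  [∞, ∞, ∞, -2, ∞, 0]
D(1):
  [0, ∞, -2, 5, 4, ∞]
  [∞, 0, 2, -8, ∞, ∞]
  [∞, ∞, 0, ∞, ∞, ∞]
  [∞, ∞, ∞, 0, ∞, 8]
  [∞, ∞, -4, 4, 0, ∞]
  [∞, ∞, ∞, -2, ∞, 0]
D(2):
  [0, ∞, -2, 5, 4, ∞]
  [∞, 0, 2, -8, ∞, ∞]
  [∞, ∞, 0, ∞, ∞, ∞]
  [∞, ∞, ∞, 0, ∞, 8]
  [∞, ∞, -4, 4, 0, ∞]
  [∞, ∞, ∞, -2, ∞, 0]
D(3):
  [0, ∞, -2, 5, 4, ∞]
  [∞, 0, 2, -8, ∞, ∞]
  [∞, ∞, 0, ∞, ∞, ∞]
  [∞, ∞, ∞, 0, ∞, 8]
  [∞, ∞, -4, 4, 0, ∞]
  [∞, ∞, ∞, -2, ∞, 0]
D(4):
  [0, ∞, -2, 5, 4, 13]
  [∞, 0, 2, -8, ∞, 0]
  [∞, ∞, 0, ∞, ∞, ∞]
  [∞, ∞, ∞, 0, ∞, 8]
  [∞, ∞, -4, 4, 0, 12]
  [∞, ∞, ∞, -2, ∞, 0]
D(5):
  [0, ∞, -2, 5, 4, 13]
  [∞, 0, 2, -8, ∞, 0]
  [∞, ∞, 0, ∞, ∞, ∞]
  [∞, ∞, ∞, 0, ∞, 8]
  [∞, ∞, -4, 4, 0, 12]
  [∞, ∞, ∞, -2, ∞, 0]
D(6):
  [0, ∞, -2, 5, 4, 13]
  [∞, 0, 2, -8, ∞, 0]
  [∞, ∞, 0, ∞, ∞, ∞]
  [∞, ∞, ∞, 0, ∞, 8]
  [∞, ∞, -4, 4, 0, 12]
  [∞, ∞, ∞, -2, ∞, 0]
Answer: W* = [[0, ∞, -2, 5, 4, 13], [∞, 0, 2, -8, ∞, 0], [∞, ∞, 0, ∞, ∞, ∞], [∞, ∞, ∞, 0, ∞, 8], [∞, ∞, -4, 4, 0, 12], [∞, ∞, ∞, -2, ∞, 0]]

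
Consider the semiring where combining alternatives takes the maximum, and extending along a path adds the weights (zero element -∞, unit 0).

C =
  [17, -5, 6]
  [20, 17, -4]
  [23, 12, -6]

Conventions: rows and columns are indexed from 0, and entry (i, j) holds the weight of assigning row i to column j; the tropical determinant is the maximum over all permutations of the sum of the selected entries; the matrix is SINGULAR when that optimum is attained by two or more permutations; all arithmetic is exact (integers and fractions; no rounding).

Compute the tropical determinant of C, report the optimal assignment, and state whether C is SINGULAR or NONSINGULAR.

σ = (0, 1, 2): 17 + 17 + (-6) = 28
σ = (0, 2, 1): 17 + (-4) + 12 = 25
σ = (1, 0, 2): (-5) + 20 + (-6) = 9
σ = (1, 2, 0): (-5) + (-4) + 23 = 14
σ = (2, 0, 1): 6 + 20 + 12 = 38
σ = (2, 1, 0): 6 + 17 + 23 = 46
Optimal value attained by: σ = (2, 1, 0).
Answer: det⊕(C) = 46; verdict: NONSINGULAR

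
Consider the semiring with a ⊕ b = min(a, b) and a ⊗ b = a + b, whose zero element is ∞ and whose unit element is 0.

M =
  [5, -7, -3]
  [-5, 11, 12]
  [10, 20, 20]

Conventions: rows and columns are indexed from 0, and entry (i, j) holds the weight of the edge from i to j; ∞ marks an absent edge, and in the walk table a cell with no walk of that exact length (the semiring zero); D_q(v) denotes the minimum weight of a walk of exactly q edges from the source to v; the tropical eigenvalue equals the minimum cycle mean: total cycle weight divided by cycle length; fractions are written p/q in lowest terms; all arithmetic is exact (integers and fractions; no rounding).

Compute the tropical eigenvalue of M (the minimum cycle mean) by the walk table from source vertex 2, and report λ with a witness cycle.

q=0: [∞, ∞, 0]
q=1: [10, 20, 20]
q=2: [15, 3, 7]
q=3: [-2, 8, 12]
Optimal cycle mean attained by: cycle 0->1->0, total (-7) + (-5), length 2.
Answer: λ = -6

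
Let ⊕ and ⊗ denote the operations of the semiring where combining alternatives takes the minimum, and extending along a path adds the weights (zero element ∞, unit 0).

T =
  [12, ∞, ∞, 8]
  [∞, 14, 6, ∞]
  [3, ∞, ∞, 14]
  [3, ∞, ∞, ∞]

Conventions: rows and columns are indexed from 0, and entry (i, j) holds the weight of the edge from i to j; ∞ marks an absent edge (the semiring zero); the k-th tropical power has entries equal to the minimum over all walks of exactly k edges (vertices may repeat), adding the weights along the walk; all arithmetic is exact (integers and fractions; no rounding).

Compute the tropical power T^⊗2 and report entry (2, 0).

T^⊗2:
  [11, ∞, ∞, 20]
  [9, 28, 20, 20]
  [15, ∞, ∞, 11]
  [15, ∞, ∞, 11]
Key observation: the optimum is the walk 2->0->0, with weight 3 + 12 = 15.
Optimal value attained by: walk 2->0->0.
Answer: (T^⊗2)[2][0] = 15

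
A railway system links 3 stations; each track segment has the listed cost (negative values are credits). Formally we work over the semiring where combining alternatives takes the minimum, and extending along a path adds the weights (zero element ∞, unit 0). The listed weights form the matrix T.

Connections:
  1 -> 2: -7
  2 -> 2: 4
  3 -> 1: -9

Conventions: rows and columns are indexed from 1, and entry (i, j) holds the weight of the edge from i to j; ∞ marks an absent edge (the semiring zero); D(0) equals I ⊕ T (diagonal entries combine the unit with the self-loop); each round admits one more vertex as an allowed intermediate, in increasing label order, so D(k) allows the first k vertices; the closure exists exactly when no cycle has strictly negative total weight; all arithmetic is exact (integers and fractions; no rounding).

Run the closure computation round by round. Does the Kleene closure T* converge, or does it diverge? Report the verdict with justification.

D(0):
  [0, -7, ∞]
  [∞, 0, ∞]
  [-9, ∞, 0]
D(1):
  [0, -7, ∞]
  [∞, 0, ∞]
  [-9, -16, 0]
D(2):
  [0, -7, ∞]
  [∞, 0, ∞]
  [-9, -16, 0]
D(3):
  [0, -7, ∞]
  [∞, 0, ∞]
  [-9, -16, 0]
Key observation: every diagonal entry stays at the unit through all rounds, so no improving cycle exists.
Answer: CONVERGES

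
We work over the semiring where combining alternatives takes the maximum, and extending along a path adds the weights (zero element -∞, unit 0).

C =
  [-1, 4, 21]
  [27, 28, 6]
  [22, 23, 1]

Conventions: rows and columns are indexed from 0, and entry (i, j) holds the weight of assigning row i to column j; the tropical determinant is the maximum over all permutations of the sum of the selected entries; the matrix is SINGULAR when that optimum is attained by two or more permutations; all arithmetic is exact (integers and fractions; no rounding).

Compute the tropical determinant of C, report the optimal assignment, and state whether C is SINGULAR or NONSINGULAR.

σ = (0, 1, 2): (-1) + 28 + 1 = 28
σ = (0, 2, 1): (-1) + 6 + 23 = 28
σ = (1, 0, 2): 4 + 27 + 1 = 32
σ = (1, 2, 0): 4 + 6 + 22 = 32
σ = (2, 0, 1): 21 + 27 + 23 = 71
σ = (2, 1, 0): 21 + 28 + 22 = 71
Optimal value attained by: σ = (2, 0, 1).
Answer: det⊕(C) = 71; verdict: SINGULAR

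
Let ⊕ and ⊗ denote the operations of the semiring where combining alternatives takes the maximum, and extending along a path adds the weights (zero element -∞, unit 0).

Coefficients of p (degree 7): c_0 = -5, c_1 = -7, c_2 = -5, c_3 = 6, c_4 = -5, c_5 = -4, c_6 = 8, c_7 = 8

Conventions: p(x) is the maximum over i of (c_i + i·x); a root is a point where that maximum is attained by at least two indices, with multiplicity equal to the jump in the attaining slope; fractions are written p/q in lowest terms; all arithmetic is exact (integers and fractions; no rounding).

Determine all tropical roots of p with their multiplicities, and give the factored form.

hull edge (i=0, c=-5) to (i=3, c=6): slope 11/3, span 3
hull edge (i=3, c=6) to (i=6, c=8): slope 2/3, span 3
hull edge (i=6, c=8) to (i=7, c=8): slope 0, span 1
Factored form: p(x) = 8 ⊗ (x ⊕ (-11/3)) ⊗ (x ⊕ (-11/3)) ⊗ (x ⊕ (-11/3)) ⊗ (x ⊕ (-2/3)) ⊗ (x ⊕ (-2/3)) ⊗ (x ⊕ (-2/3)) ⊗ (x ⊕ 0)
Answer: roots = -11/3 (mult 3), -2/3 (mult 3), 0 (mult 1)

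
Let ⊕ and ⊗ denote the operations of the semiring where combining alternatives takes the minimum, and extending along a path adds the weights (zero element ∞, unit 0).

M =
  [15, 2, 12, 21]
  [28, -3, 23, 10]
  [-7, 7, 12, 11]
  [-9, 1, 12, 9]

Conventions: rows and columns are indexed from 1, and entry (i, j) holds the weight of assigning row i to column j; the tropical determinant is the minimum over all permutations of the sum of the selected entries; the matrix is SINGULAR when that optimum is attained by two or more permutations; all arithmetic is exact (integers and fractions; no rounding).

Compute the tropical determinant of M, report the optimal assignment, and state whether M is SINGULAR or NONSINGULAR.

σ = (1, 2, 3, 4): 15 + (-3) + 12 + 9 = 33
σ = (1, 2, 4, 3): 15 + (-3) + 11 + 12 = 35
σ = (1, 3, 2, 4): 15 + 23 + 7 + 9 = 54
σ = (1, 3, 4, 2): 15 + 23 + 11 + 1 = 50
σ = (1, 4, 2, 3): 15 + 10 + 7 + 12 = 44
σ = (1, 4, 3, 2): 15 + 10 + 12 + 1 = 38
σ = (2, 1, 3, 4): 2 + 28 + 12 + 9 = 51
σ = (2, 1, 4, 3): 2 + 28 + 11 + 12 = 53
σ = (2, 3, 1, 4): 2 + 23 + (-7) + 9 = 27
σ = (2, 3, 4, 1): 2 + 23 + 11 + (-9) = 27
σ = (2, 4, 1, 3): 2 + 10 + (-7) + 12 = 17
σ = (2, 4, 3, 1): 2 + 10 + 12 + (-9) = 15
σ = (3, 1, 2, 4): 12 + 28 + 7 + 9 = 56
σ = (3, 1, 4, 2): 12 + 28 + 11 + 1 = 52
σ = (3, 2, 1, 4): 12 + (-3) + (-7) + 9 = 11
σ = (3, 2, 4, 1): 12 + (-3) + 11 + (-9) = 11
σ = (3, 4, 1, 2): 12 + 10 + (-7) + 1 = 16
σ = (3, 4, 2, 1): 12 + 10 + 7 + (-9) = 20
σ = (4, 1, 2, 3): 21 + 28 + 7 + 12 = 68
σ = (4, 1, 3, 2): 21 + 28 + 12 + 1 = 62
σ = (4, 2, 1, 3): 21 + (-3) + (-7) + 12 = 23
σ = (4, 2, 3, 1): 21 + (-3) + 12 + (-9) = 21
σ = (4, 3, 1, 2): 21 + 23 + (-7) + 1 = 38
σ = (4, 3, 2, 1): 21 + 23 + 7 + (-9) = 42
Optimal value attained by: σ = (3, 2, 1, 4).
Answer: det⊕(M) = 11; verdict: SINGULAR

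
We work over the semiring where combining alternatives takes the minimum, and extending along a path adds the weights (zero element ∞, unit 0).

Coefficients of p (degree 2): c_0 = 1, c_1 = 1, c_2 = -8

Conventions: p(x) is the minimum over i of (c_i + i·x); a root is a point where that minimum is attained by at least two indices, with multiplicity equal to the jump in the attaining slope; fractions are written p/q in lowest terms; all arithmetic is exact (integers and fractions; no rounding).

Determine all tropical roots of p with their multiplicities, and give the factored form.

hull edge (i=0, c=1) to (i=2, c=-8): slope -9/2, span 2
Factored form: p(x) = -8 ⊗ (x ⊕ 9/2) ⊗ (x ⊕ 9/2)
Answer: roots = 9/2 (mult 2)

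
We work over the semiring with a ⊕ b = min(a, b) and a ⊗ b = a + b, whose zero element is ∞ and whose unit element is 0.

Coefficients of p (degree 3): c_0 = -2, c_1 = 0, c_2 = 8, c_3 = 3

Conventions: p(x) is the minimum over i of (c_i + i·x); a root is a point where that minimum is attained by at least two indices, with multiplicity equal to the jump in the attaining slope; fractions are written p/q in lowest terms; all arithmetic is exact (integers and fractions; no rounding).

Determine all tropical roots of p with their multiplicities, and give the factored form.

hull edge (i=0, c=-2) to (i=3, c=3): slope 5/3, span 3
Factored form: p(x) = 3 ⊗ (x ⊕ (-5/3)) ⊗ (x ⊕ (-5/3)) ⊗ (x ⊕ (-5/3))
Answer: roots = -5/3 (mult 3)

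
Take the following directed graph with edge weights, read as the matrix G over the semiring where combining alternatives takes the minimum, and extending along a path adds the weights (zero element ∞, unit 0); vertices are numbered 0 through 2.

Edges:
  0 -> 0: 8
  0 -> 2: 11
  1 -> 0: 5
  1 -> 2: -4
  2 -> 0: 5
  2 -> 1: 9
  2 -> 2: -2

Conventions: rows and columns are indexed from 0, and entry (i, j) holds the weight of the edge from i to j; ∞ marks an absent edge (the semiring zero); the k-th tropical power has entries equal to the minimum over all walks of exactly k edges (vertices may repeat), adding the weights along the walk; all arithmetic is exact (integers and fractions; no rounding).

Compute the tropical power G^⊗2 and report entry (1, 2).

G^⊗2:
  [16, 20, 9]
  [1, 5, -6]
  [3, 7, -4]
Key observation: the optimum is the walk 1->2->2, with weight (-4) + (-2) = -6.
Optimal value attained by: walk 1->2->2.
Answer: (G^⊗2)[1][2] = -6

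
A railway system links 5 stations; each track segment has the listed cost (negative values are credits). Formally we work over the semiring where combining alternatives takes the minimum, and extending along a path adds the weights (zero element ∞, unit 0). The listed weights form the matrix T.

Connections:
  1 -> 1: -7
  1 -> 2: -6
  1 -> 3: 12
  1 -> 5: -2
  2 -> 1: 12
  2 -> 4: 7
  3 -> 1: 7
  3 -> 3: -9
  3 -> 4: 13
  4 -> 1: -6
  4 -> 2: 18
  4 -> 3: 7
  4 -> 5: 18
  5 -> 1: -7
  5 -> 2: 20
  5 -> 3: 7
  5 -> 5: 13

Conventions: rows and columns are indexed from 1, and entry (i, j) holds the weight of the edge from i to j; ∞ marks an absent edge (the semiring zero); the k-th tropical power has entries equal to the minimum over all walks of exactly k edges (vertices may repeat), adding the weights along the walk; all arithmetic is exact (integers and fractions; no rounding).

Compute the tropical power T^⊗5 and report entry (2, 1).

T^⊗2:
  [-14, -13, 3, 1, -9]
  [1, 6, 14, ∞, 10]
  [-2, 1, -18, 4, 5]
  [-13, -12, -2, 20, -8]
  [-14, -13, -2, 20, -9]
T^⊗3:
  [-21, -20, -6, -6, -16]
  [-6, -5, 5, 13, -1]
  [-11, -8, -27, -5, -4]
  [-20, -19, -11, -5, -15]
  [-21, -20, -11, -6, -16]
T^⊗4:
  [-28, -27, -15, -13, -23]
  [-13, -12, -4, 2, -8]
  [-20, -17, -36, -14, -13]
  [-27, -26, -20, -12, -22]
  [-28, -27, -20, -13, -23]
T^⊗5:
  [-35, -34, -24, -20, -30]
  [-20, -19, -13, -5, -15]
  [-29, -26, -45, -23, -22]
  [-34, -33, -29, -19, -29]
  [-35, -34, -29, -20, -30]
Key observation: the optimum is the walk 2->4->1->1->1->1, with weight 7 + (-6) + (-7) + (-7) + (-7) = -20.
Optimal value attained by: walk 2->4->1->1->1->1.
Answer: (T^⊗5)[2][1] = -20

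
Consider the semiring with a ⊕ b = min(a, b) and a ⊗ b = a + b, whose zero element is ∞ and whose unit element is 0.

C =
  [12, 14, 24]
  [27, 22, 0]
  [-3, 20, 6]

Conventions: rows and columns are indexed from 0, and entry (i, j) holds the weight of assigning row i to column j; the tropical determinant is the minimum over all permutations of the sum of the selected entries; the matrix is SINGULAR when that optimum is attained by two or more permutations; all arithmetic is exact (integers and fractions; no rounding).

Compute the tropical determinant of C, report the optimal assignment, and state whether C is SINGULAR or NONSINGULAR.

σ = (0, 1, 2): 12 + 22 + 6 = 40
σ = (0, 2, 1): 12 + 0 + 20 = 32
σ = (1, 0, 2): 14 + 27 + 6 = 47
σ = (1, 2, 0): 14 + 0 + (-3) = 11
σ = (2, 0, 1): 24 + 27 + 20 = 71
σ = (2, 1, 0): 24 + 22 + (-3) = 43
Optimal value attained by: σ = (1, 2, 0).
Answer: det⊕(C) = 11; verdict: NONSINGULAR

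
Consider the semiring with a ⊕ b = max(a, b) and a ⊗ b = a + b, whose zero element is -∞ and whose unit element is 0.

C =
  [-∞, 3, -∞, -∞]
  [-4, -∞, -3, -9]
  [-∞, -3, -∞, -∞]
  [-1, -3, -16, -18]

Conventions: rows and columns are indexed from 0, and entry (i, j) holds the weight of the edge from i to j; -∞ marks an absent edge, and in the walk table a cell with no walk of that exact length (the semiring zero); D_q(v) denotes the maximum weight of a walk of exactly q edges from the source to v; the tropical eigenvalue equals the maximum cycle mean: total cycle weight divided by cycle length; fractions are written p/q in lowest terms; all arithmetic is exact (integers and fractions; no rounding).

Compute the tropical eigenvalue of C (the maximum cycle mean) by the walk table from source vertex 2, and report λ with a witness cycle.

q=0: [-∞, -∞, 0, -∞]
q=1: [-∞, -3, -∞, -∞]
q=2: [-7, -∞, -6, -12]
q=3: [-13, -4, -28, -30]
q=4: [-8, -10, -7, -13]
Optimal cycle mean attained by: cycle 0->1->0, total 3 + (-4), length 2.
Answer: λ = -1/2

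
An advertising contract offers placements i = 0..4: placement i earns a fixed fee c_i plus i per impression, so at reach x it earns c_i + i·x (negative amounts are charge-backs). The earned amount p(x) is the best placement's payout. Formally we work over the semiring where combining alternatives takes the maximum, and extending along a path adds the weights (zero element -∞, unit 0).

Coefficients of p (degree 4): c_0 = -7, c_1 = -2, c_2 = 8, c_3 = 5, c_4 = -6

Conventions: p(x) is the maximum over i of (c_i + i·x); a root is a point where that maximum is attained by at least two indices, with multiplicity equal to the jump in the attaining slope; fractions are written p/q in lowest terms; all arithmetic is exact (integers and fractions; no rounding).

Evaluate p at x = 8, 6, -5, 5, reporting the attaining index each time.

p(8) = max(-7+0·8=-7, -2+1·8=6, 8+2·8=24, 5+3·8=29, -6+4·8=26) = 29 (attained by i=3)
p(6) = max(-7+0·6=-7, -2+1·6=4, 8+2·6=20, 5+3·6=23, -6+4·6=18) = 23 (attained by i=3)
p(-5) = max(-7+0·(-5)=-7, -2+1·(-5)=-7, 8+2·(-5)=-2, 5+3·(-5)=-10, -6+4·(-5)=-26) = -2 (attained by i=2)
p(5) = max(-7+0·5=-7, -2+1·5=3, 8+2·5=18, 5+3·5=20, -6+4·5=14) = 20 (attained by i=3)
Answer: p(8) = 29; p(6) = 23; p(-5) = -2; p(5) = 20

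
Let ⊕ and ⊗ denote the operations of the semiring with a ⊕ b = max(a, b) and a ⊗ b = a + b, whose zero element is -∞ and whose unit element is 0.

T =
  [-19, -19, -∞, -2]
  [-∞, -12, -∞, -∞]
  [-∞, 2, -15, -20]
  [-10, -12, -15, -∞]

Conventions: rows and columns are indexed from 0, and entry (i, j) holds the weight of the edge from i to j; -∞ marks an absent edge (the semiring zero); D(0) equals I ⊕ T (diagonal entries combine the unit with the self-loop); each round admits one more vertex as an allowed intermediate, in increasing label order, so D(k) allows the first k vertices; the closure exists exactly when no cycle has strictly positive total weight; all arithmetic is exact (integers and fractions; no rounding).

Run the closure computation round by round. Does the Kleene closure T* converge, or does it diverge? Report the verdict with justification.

D(0):
  [0, -19, -∞, -2]
  [-∞, 0, -∞, -∞]
  [-∞, 2, 0, -20]
  [-10, -12, -15, 0]
D(1):
  [0, -19, -∞, -2]
  [-∞, 0, -∞, -∞]
  [-∞, 2, 0, -20]
  [-10, -12, -15, 0]
D(2):
  [0, -19, -∞, -2]
  [-∞, 0, -∞, -∞]
  [-∞, 2, 0, -20]
  [-10, -12, -15, 0]
D(3):
  [0, -19, -∞, -2]
  [-∞, 0, -∞, -∞]
  [-∞, 2, 0, -20]
  [-10, -12, -15, 0]
D(4):
  [0, -14, -17, -2]
  [-∞, 0, -∞, -∞]
  [-30, 2, 0, -20]
  [-10, -12, -15, 0]
Key observation: every diagonal entry stays at the unit through all rounds, so no improving cycle exists.
Answer: CONVERGES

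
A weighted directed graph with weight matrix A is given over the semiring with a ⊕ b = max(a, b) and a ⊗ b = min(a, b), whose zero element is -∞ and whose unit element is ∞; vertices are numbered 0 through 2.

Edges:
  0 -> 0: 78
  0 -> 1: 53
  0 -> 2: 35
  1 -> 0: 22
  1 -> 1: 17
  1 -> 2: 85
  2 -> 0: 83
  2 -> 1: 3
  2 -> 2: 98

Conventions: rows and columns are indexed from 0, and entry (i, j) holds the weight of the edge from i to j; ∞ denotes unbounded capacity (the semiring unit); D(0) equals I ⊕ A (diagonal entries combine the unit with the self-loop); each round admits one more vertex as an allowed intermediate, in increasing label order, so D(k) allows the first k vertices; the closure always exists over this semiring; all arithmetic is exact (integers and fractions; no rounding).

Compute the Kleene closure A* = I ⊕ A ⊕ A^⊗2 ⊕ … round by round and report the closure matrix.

D(0):
  [∞, 53, 35]
  [22, ∞, 85]
  [83, 3, ∞]
D(1):
  [∞, 53, 35]
  [22, ∞, 85]
  [83, 53, ∞]
D(2):
  [∞, 53, 53]
  [22, ∞, 85]
  [83, 53, ∞]
D(3):
  [∞, 53, 53]
  [83, ∞, 85]
  [83, 53, ∞]
Answer: A* = [[∞, 53, 53], [83, ∞, 85], [83, 53, ∞]]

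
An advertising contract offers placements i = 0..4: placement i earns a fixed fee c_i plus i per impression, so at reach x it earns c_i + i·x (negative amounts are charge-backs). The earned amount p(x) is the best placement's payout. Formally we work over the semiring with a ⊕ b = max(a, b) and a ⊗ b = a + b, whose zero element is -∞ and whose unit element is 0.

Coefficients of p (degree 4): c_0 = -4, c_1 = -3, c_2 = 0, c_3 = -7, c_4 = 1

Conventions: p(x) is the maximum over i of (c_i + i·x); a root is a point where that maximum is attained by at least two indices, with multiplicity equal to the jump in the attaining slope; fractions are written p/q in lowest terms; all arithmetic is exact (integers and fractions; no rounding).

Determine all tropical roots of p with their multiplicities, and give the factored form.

hull edge (i=0, c=-4) to (i=2, c=0): slope 2, span 2
hull edge (i=2, c=0) to (i=4, c=1): slope 1/2, span 2
Factored form: p(x) = 1 ⊗ (x ⊕ (-2)) ⊗ (x ⊕ (-2)) ⊗ (x ⊕ (-1/2)) ⊗ (x ⊕ (-1/2))
Answer: roots = -2 (mult 2), -1/2 (mult 2)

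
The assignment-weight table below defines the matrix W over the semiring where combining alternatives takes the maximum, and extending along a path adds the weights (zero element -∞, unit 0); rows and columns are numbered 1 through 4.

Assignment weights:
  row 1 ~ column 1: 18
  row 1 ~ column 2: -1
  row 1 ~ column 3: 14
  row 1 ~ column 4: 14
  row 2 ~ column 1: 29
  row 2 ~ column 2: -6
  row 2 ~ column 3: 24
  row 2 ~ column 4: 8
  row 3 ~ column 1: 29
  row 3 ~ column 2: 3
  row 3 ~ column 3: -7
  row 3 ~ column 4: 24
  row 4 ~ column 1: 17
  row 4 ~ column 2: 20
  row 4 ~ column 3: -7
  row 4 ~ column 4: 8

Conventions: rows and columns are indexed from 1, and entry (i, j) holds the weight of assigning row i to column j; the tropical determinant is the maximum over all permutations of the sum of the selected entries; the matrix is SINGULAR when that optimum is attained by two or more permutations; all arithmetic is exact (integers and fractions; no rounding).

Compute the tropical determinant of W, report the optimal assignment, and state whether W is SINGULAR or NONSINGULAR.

σ = (1, 2, 3, 4): 18 + (-6) + (-7) + 8 = 13
σ = (1, 2, 4, 3): 18 + (-6) + 24 + (-7) = 29
σ = (1, 3, 2, 4): 18 + 24 + 3 + 8 = 53
σ = (1, 3, 4, 2): 18 + 24 + 24 + 20 = 86
σ = (1, 4, 2, 3): 18 + 8 + 3 + (-7) = 22
σ = (1, 4, 3, 2): 18 + 8 + (-7) + 20 = 39
σ = (2, 1, 3, 4): (-1) + 29 + (-7) + 8 = 29
σ = (2, 1, 4, 3): (-1) + 29 + 24 + (-7) = 45
σ = (2, 3, 1, 4): (-1) + 24 + 29 + 8 = 60
σ = (2, 3, 4, 1): (-1) + 24 + 24 + 17 = 64
σ = (2, 4, 1, 3): (-1) + 8 + 29 + (-7) = 29
σ = (2, 4, 3, 1): (-1) + 8 + (-7) + 17 = 17
σ = (3, 1, 2, 4): 14 + 29 + 3 + 8 = 54
σ = (3, 1, 4, 2): 14 + 29 + 24 + 20 = 87
σ = (3, 2, 1, 4): 14 + (-6) + 29 + 8 = 45
σ = (3, 2, 4, 1): 14 + (-6) + 24 + 17 = 49
σ = (3, 4, 1, 2): 14 + 8 + 29 + 20 = 71
σ = (3, 4, 2, 1): 14 + 8 + 3 + 17 = 42
σ = (4, 1, 2, 3): 14 + 29 + 3 + (-7) = 39
σ = (4, 1, 3, 2): 14 + 29 + (-7) + 20 = 56
σ = (4, 2, 1, 3): 14 + (-6) + 29 + (-7) = 30
σ = (4, 2, 3, 1): 14 + (-6) + (-7) + 17 = 18
σ = (4, 3, 1, 2): 14 + 24 + 29 + 20 = 87
σ = (4, 3, 2, 1): 14 + 24 + 3 + 17 = 58
Optimal value attained by: σ = (3, 1, 4, 2).
Answer: det⊕(W) = 87; verdict: SINGULAR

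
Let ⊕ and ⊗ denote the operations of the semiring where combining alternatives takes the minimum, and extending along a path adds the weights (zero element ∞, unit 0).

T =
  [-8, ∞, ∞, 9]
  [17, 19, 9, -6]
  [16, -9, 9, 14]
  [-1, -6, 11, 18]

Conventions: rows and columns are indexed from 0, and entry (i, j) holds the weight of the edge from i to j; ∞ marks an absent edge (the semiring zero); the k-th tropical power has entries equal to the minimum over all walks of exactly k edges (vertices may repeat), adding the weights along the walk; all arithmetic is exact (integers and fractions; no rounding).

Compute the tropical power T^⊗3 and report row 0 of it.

T^⊗2:
  [-16, 3, 20, 1]
  [-7, -12, 5, 12]
  [8, 0, 0, -15]
  [-9, 2, 3, -12]
T^⊗3:
  [-24, -5, 12, -7]
  [-15, -4, -3, -18]
  [-16, -21, -4, -6]
  [-17, -18, -1, -4]
Answer: row 0 of T^⊗3 = [-24, -5, 12, -7]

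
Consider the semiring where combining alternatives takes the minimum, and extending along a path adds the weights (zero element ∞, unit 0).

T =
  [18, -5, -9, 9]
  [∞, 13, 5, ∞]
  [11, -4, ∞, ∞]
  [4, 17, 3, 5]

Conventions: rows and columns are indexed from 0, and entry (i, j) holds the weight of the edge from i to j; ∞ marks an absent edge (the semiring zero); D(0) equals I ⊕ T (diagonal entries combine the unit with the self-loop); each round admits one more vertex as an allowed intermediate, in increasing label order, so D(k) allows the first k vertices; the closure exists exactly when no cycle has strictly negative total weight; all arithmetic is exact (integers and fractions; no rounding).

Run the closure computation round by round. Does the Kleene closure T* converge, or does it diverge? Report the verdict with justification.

D(0):
  [0, -5, -9, 9]
  [∞, 0, 5, ∞]
  [11, -4, 0, ∞]
  [4, 17, 3, 0]
D(1):
  [0, -5, -9, 9]
  [∞, 0, 5, ∞]
  [11, -4, 0, 20]
  [4, -1, -5, 0]
D(2):
  [0, -5, -9, 9]
  [∞, 0, 5, ∞]
  [11, -4, 0, 20]
  [4, -1, -5, 0]
D(3):
  [0, -13, -9, 9]
  [16, 0, 5, 25]
  [11, -4, 0, 20]
  [4, -9, -5, 0]
D(4):
  [0, -13, -9, 9]
  [16, 0, 5, 25]
  [11, -4, 0, 20]
  [4, -9, -5, 0]
Key observation: every diagonal entry stays at the unit through all rounds, so no improving cycle exists.
Answer: CONVERGES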